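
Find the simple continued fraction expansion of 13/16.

Run the Euclidean algorithm on 13 and 16; the successive quotients are the partial quotients a_0, a_1, ... (each step inverts the fractional part left over by the previous one):
  13 = 0*16 + 13, so a_0 = 0.
  16 = 1*13 + 3, so a_1 = 1.
  13 = 4*3 + 1, so a_2 = 4.
  3 = 3*1 + 0, so a_3 = 3.
The remainder reaches 0 after 4 divisions, so the expansion has 4 partial quotients, read off in order.

[0; 1, 4, 3]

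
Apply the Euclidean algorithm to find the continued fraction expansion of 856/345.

[2; 2, 12, 1, 3, 3]

Run the Euclidean algorithm on 856 and 345; the successive quotients are the partial quotients a_0, a_1, ... (each step inverts the fractional part left over by the previous one):
  856 = 2*345 + 166, so a_0 = 2.
  345 = 2*166 + 13, so a_1 = 2.
  166 = 12*13 + 10, so a_2 = 12.
  13 = 1*10 + 3, so a_3 = 1.
  10 = 3*3 + 1, so a_4 = 3.
  3 = 3*1 + 0, so a_5 = 3.
The remainder reaches 0 after 6 divisions, so the expansion has 6 partial quotients, read off in order.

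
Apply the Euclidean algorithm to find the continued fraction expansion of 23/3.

Run the Euclidean algorithm on 23 and 3; the successive quotients are the partial quotients a_0, a_1, ... (each step inverts the fractional part left over by the previous one):
  23 = 7*3 + 2, so a_0 = 7.
  3 = 1*2 + 1, so a_1 = 1.
  2 = 2*1 + 0, so a_2 = 2.
The remainder reaches 0 after 3 divisions, so the expansion has 3 partial quotients, read off in order.

[7; 1, 2]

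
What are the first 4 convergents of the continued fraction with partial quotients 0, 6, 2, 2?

0/1, 1/6, 2/13, 5/32

Using the convergent recurrence p_i = a_i*p_{i-1} + p_{i-2}, q_i = a_i*q_{i-1} + q_{i-2} with p_{-2}=0, p_{-1}=1, q_{-2}=1, q_{-1}=0:
  i=0: a_0=0, p_0 = 0*1 + 0 = 0, q_0 = 0*0 + 1 = 1.
  i=1: a_1=6, p_1 = 6*0 + 1 = 1, q_1 = 6*1 + 0 = 6.
  i=2: a_2=2, p_2 = 2*1 + 0 = 2, q_2 = 2*6 + 1 = 13.
  i=3: a_3=2, p_3 = 2*2 + 1 = 5, q_3 = 2*13 + 6 = 32.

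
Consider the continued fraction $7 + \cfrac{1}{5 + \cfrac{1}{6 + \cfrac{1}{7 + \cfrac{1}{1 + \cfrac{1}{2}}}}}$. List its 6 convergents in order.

7/1, 36/5, 223/31, 1597/222, 1820/253, 5237/728

Using the convergent recurrence p_i = a_i*p_{i-1} + p_{i-2}, q_i = a_i*q_{i-1} + q_{i-2} with p_{-2}=0, p_{-1}=1, q_{-2}=1, q_{-1}=0:
  i=0: a_0=7, p_0 = 7*1 + 0 = 7, q_0 = 7*0 + 1 = 1.
  i=1: a_1=5, p_1 = 5*7 + 1 = 36, q_1 = 5*1 + 0 = 5.
  i=2: a_2=6, p_2 = 6*36 + 7 = 223, q_2 = 6*5 + 1 = 31.
  i=3: a_3=7, p_3 = 7*223 + 36 = 1597, q_3 = 7*31 + 5 = 222.
  i=4: a_4=1, p_4 = 1*1597 + 223 = 1820, q_4 = 1*222 + 31 = 253.
  i=5: a_5=2, p_5 = 2*1820 + 1597 = 5237, q_5 = 2*253 + 222 = 728.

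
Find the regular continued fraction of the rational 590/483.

[1; 4, 1, 1, 17, 3]

Run the Euclidean algorithm on 590 and 483; the successive quotients are the partial quotients a_0, a_1, ... (each step inverts the fractional part left over by the previous one):
  590 = 1*483 + 107, so a_0 = 1.
  483 = 4*107 + 55, so a_1 = 4.
  107 = 1*55 + 52, so a_2 = 1.
  55 = 1*52 + 3, so a_3 = 1.
  52 = 17*3 + 1, so a_4 = 17.
  3 = 3*1 + 0, so a_5 = 3.
The remainder reaches 0 after 6 divisions, so the expansion has 6 partial quotients, read off in order.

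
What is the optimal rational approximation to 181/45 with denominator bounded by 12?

Expand x = 181/45 as a continued fraction with the Euclidean algorithm:
  181 = 4*45 + 1, so a_0 = 4.
  45 = 45*1 + 0, so a_1 = 45.
so x = [4; 45].
Convergents (p_i = a_i*p_{i-1} + p_{i-2}, q_i = a_i*q_{i-1} + q_{i-2} with p_{-2}=0, p_{-1}=1, q_{-2}=1, q_{-1}=0), until the denominator exceeds 12:
  i=0: a_0=4, p_0 = 4*1 + 0 = 4, q_0 = 4*0 + 1 = 1.
  i=1: a_1=45, p_1 = 45*4 + 1 = 181, q_1 = 45*1 + 0 = 45.
q_1 = 45 > 12, so the last convergent with denominator <= 12 is p_0/q_0 = 4/1.
The closest fraction with denominator <= 12 is either p_0/q_0 or the intermediate fraction (k*p_0 + p_{-1})/(k*q_0 + q_{-1}) with the largest k >= 1 whose denominator stays <= 12; these approach x as k grows, and every other convergent or intermediate fraction in range is farther away.
Largest k: floor((12 - q_{-1})/q_0) = floor((12 - 0)/1) = 12 (using the seeds p_{-1} = 1, q_{-1} = 0).
That gives (12*4 + 1)/(12*1 + 0) = 49/12.
Compare the errors: |x - 4/1| = |181*1 - 4*45|/(45*1) = 1/45, and |x - 49/12| = |181*12 - 49*45|/(45*12) = 33/540.
Cross-multiplying, 1*540 = 540 < 1485 = 33*45, so 1/45 is smaller: the convergent 4/1 is closer to x than 49/12.

4/1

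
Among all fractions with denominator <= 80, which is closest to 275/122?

Expand x = 275/122 as a continued fraction with the Euclidean algorithm:
  275 = 2*122 + 31, so a_0 = 2.
  122 = 3*31 + 29, so a_1 = 3.
  31 = 1*29 + 2, so a_2 = 1.
  29 = 14*2 + 1, so a_3 = 14.
  2 = 2*1 + 0, so a_4 = 2.
so x = [2; 3, 1, 14, 2].
Convergents (p_i = a_i*p_{i-1} + p_{i-2}, q_i = a_i*q_{i-1} + q_{i-2} with p_{-2}=0, p_{-1}=1, q_{-2}=1, q_{-1}=0), until the denominator exceeds 80:
  i=0: a_0=2, p_0 = 2*1 + 0 = 2, q_0 = 2*0 + 1 = 1.
  i=1: a_1=3, p_1 = 3*2 + 1 = 7, q_1 = 3*1 + 0 = 3.
  i=2: a_2=1, p_2 = 1*7 + 2 = 9, q_2 = 1*3 + 1 = 4.
  i=3: a_3=14, p_3 = 14*9 + 7 = 133, q_3 = 14*4 + 3 = 59.
  i=4: a_4=2, p_4 = 2*133 + 9 = 275, q_4 = 2*59 + 4 = 122.
q_4 = 122 > 80, so the last convergent with denominator <= 80 is p_3/q_3 = 133/59.
The closest fraction with denominator <= 80 is either p_3/q_3 or the intermediate fraction (k*p_3 + p_2)/(k*q_3 + q_2) with the largest k >= 1 whose denominator stays <= 80; these approach x as k grows, and every other convergent or intermediate fraction in range is farther away.
Largest k: floor((80 - q_2)/q_3) = floor((80 - 4)/59) = 1.
That gives (1*133 + 9)/(1*59 + 4) = 142/63.
Compare the errors: |x - 133/59| = |275*59 - 133*122|/(122*59) = 1/7198, and |x - 142/63| = |275*63 - 142*122|/(122*63) = 1/7686.
Cross-multiplying, 1*7198 = 7198 < 7686 = 1*7686, so 1/7686 is smaller: the intermediate fraction 142/63 is closer to x than 133/59.

142/63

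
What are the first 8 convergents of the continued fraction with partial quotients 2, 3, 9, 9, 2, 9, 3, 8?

Using the convergent recurrence p_i = a_i*p_{i-1} + p_{i-2}, q_i = a_i*q_{i-1} + q_{i-2} with p_{-2}=0, p_{-1}=1, q_{-2}=1, q_{-1}=0:
  i=0: a_0=2, p_0 = 2*1 + 0 = 2, q_0 = 2*0 + 1 = 1.
  i=1: a_1=3, p_1 = 3*2 + 1 = 7, q_1 = 3*1 + 0 = 3.
  i=2: a_2=9, p_2 = 9*7 + 2 = 65, q_2 = 9*3 + 1 = 28.
  i=3: a_3=9, p_3 = 9*65 + 7 = 592, q_3 = 9*28 + 3 = 255.
  i=4: a_4=2, p_4 = 2*592 + 65 = 1249, q_4 = 2*255 + 28 = 538.
  i=5: a_5=9, p_5 = 9*1249 + 592 = 11833, q_5 = 9*538 + 255 = 5097.
  i=6: a_6=3, p_6 = 3*11833 + 1249 = 36748, q_6 = 3*5097 + 538 = 15829.
  i=7: a_7=8, p_7 = 8*36748 + 11833 = 305817, q_7 = 8*15829 + 5097 = 131729.

2/1, 7/3, 65/28, 592/255, 1249/538, 11833/5097, 36748/15829, 305817/131729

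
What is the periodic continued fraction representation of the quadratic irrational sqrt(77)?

[8; (1, 3, 2, 3, 1, 16)]

Write x_i = (sqrt(77) + m_i)/d_i with (m_0, d_0) = (0, 1). a_0 = floor(sqrt(77)) = 8, since 8^2 = 64 <= 77 < 81 = 9^2.
Iterate m_{i+1} = d_i*a_i - m_i, d_{i+1} = (77 - m_{i+1}^2)/d_i, a_{i+1} = floor((a_0 + m_{i+1})/d_{i+1}):
  m_1 = 1*8 - 0 = 8, d_1 = (77 - 8^2)/1 = 13/1 = 13, a_1 = floor((8 + 8)/13) = 1.
  m_2 = 13*1 - 8 = 5, d_2 = (77 - 5^2)/13 = 52/13 = 4, a_2 = floor((8 + 5)/4) = 3.
  m_3 = 4*3 - 5 = 7, d_3 = (77 - 7^2)/4 = 28/4 = 7, a_3 = floor((8 + 7)/7) = 2.
  m_4 = 7*2 - 7 = 7, d_4 = (77 - 7^2)/7 = 28/7 = 4, a_4 = floor((8 + 7)/4) = 3.
  m_5 = 4*3 - 7 = 5, d_5 = (77 - 5^2)/4 = 52/4 = 13, a_5 = floor((8 + 5)/13) = 1.
  m_6 = 13*1 - 5 = 8, d_6 = (77 - 8^2)/13 = 13/13 = 1, a_6 = floor((8 + 8)/1) = 16.
  m_7 = 1*16 - 8 = 8, d_7 = (77 - 8^2)/1 = 13/1 = 13: (m_7, d_7) = (m_1, d_1) = (8, 13), so from here the quotients repeat a_1, ..., a_6; the period length is 6.
Hence the expansion of sqrt(77) is a_0 = 8 followed by the repeating block 1, 3, 2, 3, 1, 16 (period 6).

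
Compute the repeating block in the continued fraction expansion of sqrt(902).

[30; (30, 60)]

Write x_i = (sqrt(902) + m_i)/d_i with (m_0, d_0) = (0, 1). a_0 = floor(sqrt(902)) = 30, since 30^2 = 900 <= 902 < 961 = 31^2.
Iterate m_{i+1} = d_i*a_i - m_i, d_{i+1} = (902 - m_{i+1}^2)/d_i, a_{i+1} = floor((a_0 + m_{i+1})/d_{i+1}):
  m_1 = 1*30 - 0 = 30, d_1 = (902 - 30^2)/1 = 2/1 = 2, a_1 = floor((30 + 30)/2) = 30.
  m_2 = 2*30 - 30 = 30, d_2 = (902 - 30^2)/2 = 2/2 = 1, a_2 = floor((30 + 30)/1) = 60.
  m_3 = 1*60 - 30 = 30, d_3 = (902 - 30^2)/1 = 2/1 = 2: (m_3, d_3) = (m_1, d_1) = (30, 2), so from here the quotients repeat a_1, a_2; the period length is 2.
Hence the expansion of sqrt(902) is a_0 = 30 followed by the repeating block 30, 60 (period 2).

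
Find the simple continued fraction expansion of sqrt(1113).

[33; (2, 1, 3, 3, 1, 8, 1, 3, 3, 1, 2, 66)]

Write x_i = (sqrt(1113) + m_i)/d_i with (m_0, d_0) = (0, 1). a_0 = floor(sqrt(1113)) = 33, since 33^2 = 1089 <= 1113 < 1156 = 34^2.
Iterate m_{i+1} = d_i*a_i - m_i, d_{i+1} = (1113 - m_{i+1}^2)/d_i, a_{i+1} = floor((a_0 + m_{i+1})/d_{i+1}):
  m_1 = 1*33 - 0 = 33, d_1 = (1113 - 33^2)/1 = 24/1 = 24, a_1 = floor((33 + 33)/24) = 2.
  m_2 = 24*2 - 33 = 15, d_2 = (1113 - 15^2)/24 = 888/24 = 37, a_2 = floor((33 + 15)/37) = 1.
  m_3 = 37*1 - 15 = 22, d_3 = (1113 - 22^2)/37 = 629/37 = 17, a_3 = floor((33 + 22)/17) = 3.
  m_4 = 17*3 - 22 = 29, d_4 = (1113 - 29^2)/17 = 272/17 = 16, a_4 = floor((33 + 29)/16) = 3.
  m_5 = 16*3 - 29 = 19, d_5 = (1113 - 19^2)/16 = 752/16 = 47, a_5 = floor((33 + 19)/47) = 1.
  m_6 = 47*1 - 19 = 28, d_6 = (1113 - 28^2)/47 = 329/47 = 7, a_6 = floor((33 + 28)/7) = 8.
  m_7 = 7*8 - 28 = 28, d_7 = (1113 - 28^2)/7 = 329/7 = 47, a_7 = floor((33 + 28)/47) = 1.
  m_8 = 47*1 - 28 = 19, d_8 = (1113 - 19^2)/47 = 752/47 = 16, a_8 = floor((33 + 19)/16) = 3.
  m_9 = 16*3 - 19 = 29, d_9 = (1113 - 29^2)/16 = 272/16 = 17, a_9 = floor((33 + 29)/17) = 3.
  m_10 = 17*3 - 29 = 22, d_10 = (1113 - 22^2)/17 = 629/17 = 37, a_10 = floor((33 + 22)/37) = 1.
  m_11 = 37*1 - 22 = 15, d_11 = (1113 - 15^2)/37 = 888/37 = 24, a_11 = floor((33 + 15)/24) = 2.
  m_12 = 24*2 - 15 = 33, d_12 = (1113 - 33^2)/24 = 24/24 = 1, a_12 = floor((33 + 33)/1) = 66.
  m_13 = 1*66 - 33 = 33, d_13 = (1113 - 33^2)/1 = 24/1 = 24: (m_13, d_13) = (m_1, d_1) = (33, 24), so from here the quotients repeat a_1, ..., a_12; the period length is 12.
Hence the expansion of sqrt(1113) is a_0 = 33 followed by the repeating block 2, 1, 3, 3, 1, 8, 1, 3, 3, 1, 2, 66 (period 12).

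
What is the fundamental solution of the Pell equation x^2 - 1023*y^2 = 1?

(x, y) = (32, 1)

First expand sqrt(1023) as a continued fraction. With x_i = (sqrt(1023) + m_i)/d_i and (m_0, d_0) = (0, 1): a_0 = floor(sqrt(1023)) = 31, since 31^2 = 961 <= 1023 < 1024 = 32^2.
Iterate m_{i+1} = d_i*a_i - m_i, d_{i+1} = (1023 - m_{i+1}^2)/d_i, a_{i+1} = floor((a_0 + m_{i+1})/d_{i+1}):
  m_1 = 1*31 - 0 = 31, d_1 = (1023 - 31^2)/1 = 62/1 = 62, a_1 = floor((31 + 31)/62) = 1.
  m_2 = 62*1 - 31 = 31, d_2 = (1023 - 31^2)/62 = 62/62 = 1, a_2 = floor((31 + 31)/1) = 62.
  m_3 = 1*62 - 31 = 31, d_3 = (1023 - 31^2)/1 = 62/1 = 62: (m_3, d_3) = (m_1, d_1) = (31, 62), so from here the quotients repeat a_1, a_2; the period length is 2.
So sqrt(1023) = [31; (1, 62)] with period length k = 2.
k is even, so the fundamental solution of x^2 - 1023y^2 = 1 is (p_{k-1}, q_{k-1}) = (p_1, q_1); compute convergents through index 1.
Convergents (p_i = a_i*p_{i-1} + p_{i-2}, q_i = a_i*q_{i-1} + q_{i-2} with p_{-2}=0, p_{-1}=1, q_{-2}=1, q_{-1}=0):
  i=0: a_0=31, p_0 = 31*1 + 0 = 31, q_0 = 31*0 + 1 = 1.
  i=1: a_1=1, p_1 = 1*31 + 1 = 32, q_1 = 1*1 + 0 = 1.
Check: 32^2 - 1023*1^2 = 1024 - 1023 = 1, so (x, y) = (32, 1) solves the equation, and by the theorem it is the least positive solution.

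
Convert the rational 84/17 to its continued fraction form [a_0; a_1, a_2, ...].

Run the Euclidean algorithm on 84 and 17; the successive quotients are the partial quotients a_0, a_1, ... (each step inverts the fractional part left over by the previous one):
  84 = 4*17 + 16, so a_0 = 4.
  17 = 1*16 + 1, so a_1 = 1.
  16 = 16*1 + 0, so a_2 = 16.
The remainder reaches 0 after 3 divisions, so the expansion has 3 partial quotients, read off in order.

[4; 1, 16]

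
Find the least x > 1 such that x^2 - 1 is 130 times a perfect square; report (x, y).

First expand sqrt(130) as a continued fraction. With x_i = (sqrt(130) + m_i)/d_i and (m_0, d_0) = (0, 1): a_0 = floor(sqrt(130)) = 11, since 11^2 = 121 <= 130 < 144 = 12^2.
Iterate m_{i+1} = d_i*a_i - m_i, d_{i+1} = (130 - m_{i+1}^2)/d_i, a_{i+1} = floor((a_0 + m_{i+1})/d_{i+1}):
  m_1 = 1*11 - 0 = 11, d_1 = (130 - 11^2)/1 = 9/1 = 9, a_1 = floor((11 + 11)/9) = 2.
  m_2 = 9*2 - 11 = 7, d_2 = (130 - 7^2)/9 = 81/9 = 9, a_2 = floor((11 + 7)/9) = 2.
  m_3 = 9*2 - 7 = 11, d_3 = (130 - 11^2)/9 = 9/9 = 1, a_3 = floor((11 + 11)/1) = 22.
  m_4 = 1*22 - 11 = 11, d_4 = (130 - 11^2)/1 = 9/1 = 9: (m_4, d_4) = (m_1, d_1) = (11, 9), so from here the quotients repeat a_1, ..., a_3; the period length is 3.
So sqrt(130) = [11; (2, 2, 22)] with period length k = 3.
k is odd, so (p_{k-1}, q_{k-1}) only solves x^2 - 130y^2 = -1 and the fundamental solution of x^2 - 130y^2 = 1 is (p_{2k-1}, q_{2k-1}) = (p_5, q_5); compute convergents through index 5, running through the period twice.
Convergents (p_i = a_i*p_{i-1} + p_{i-2}, q_i = a_i*q_{i-1} + q_{i-2} with p_{-2}=0, p_{-1}=1, q_{-2}=1, q_{-1}=0):
  i=0: a_0=11, p_0 = 11*1 + 0 = 11, q_0 = 11*0 + 1 = 1.
  i=1: a_1=2, p_1 = 2*11 + 1 = 23, q_1 = 2*1 + 0 = 2.
  i=2: a_2=2, p_2 = 2*23 + 11 = 57, q_2 = 2*2 + 1 = 5.
  i=3: a_3=22, p_3 = 22*57 + 23 = 1277, q_3 = 22*5 + 2 = 112.
  i=4: a_4=2, p_4 = 2*1277 + 57 = 2611, q_4 = 2*112 + 5 = 229.
  i=5: a_5=2, p_5 = 2*2611 + 1277 = 6499, q_5 = 2*229 + 112 = 570.
Indeed p_2^2 - 130*q_2^2 = 3249 - 3250 = -1, not +1.
Check: 6499^2 - 130*570^2 = 42237001 - 42237000 = 1, so (x, y) = (6499, 570) solves the equation, and by the theorem it is the least positive solution.

(x, y) = (6499, 570)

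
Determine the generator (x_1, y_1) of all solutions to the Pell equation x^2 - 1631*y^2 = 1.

First expand sqrt(1631) as a continued fraction. With x_i = (sqrt(1631) + m_i)/d_i and (m_0, d_0) = (0, 1): a_0 = floor(sqrt(1631)) = 40, since 40^2 = 1600 <= 1631 < 1681 = 41^2.
Iterate m_{i+1} = d_i*a_i - m_i, d_{i+1} = (1631 - m_{i+1}^2)/d_i, a_{i+1} = floor((a_0 + m_{i+1})/d_{i+1}):
  m_1 = 1*40 - 0 = 40, d_1 = (1631 - 40^2)/1 = 31/1 = 31, a_1 = floor((40 + 40)/31) = 2.
  m_2 = 31*2 - 40 = 22, d_2 = (1631 - 22^2)/31 = 1147/31 = 37, a_2 = floor((40 + 22)/37) = 1.
  m_3 = 37*1 - 22 = 15, d_3 = (1631 - 15^2)/37 = 1406/37 = 38, a_3 = floor((40 + 15)/38) = 1.
  m_4 = 38*1 - 15 = 23, d_4 = (1631 - 23^2)/38 = 1102/38 = 29, a_4 = floor((40 + 23)/29) = 2.
  m_5 = 29*2 - 23 = 35, d_5 = (1631 - 35^2)/29 = 406/29 = 14, a_5 = floor((40 + 35)/14) = 5.
  m_6 = 14*5 - 35 = 35, d_6 = (1631 - 35^2)/14 = 406/14 = 29, a_6 = floor((40 + 35)/29) = 2.
  m_7 = 29*2 - 35 = 23, d_7 = (1631 - 23^2)/29 = 1102/29 = 38, a_7 = floor((40 + 23)/38) = 1.
  m_8 = 38*1 - 23 = 15, d_8 = (1631 - 15^2)/38 = 1406/38 = 37, a_8 = floor((40 + 15)/37) = 1.
  m_9 = 37*1 - 15 = 22, d_9 = (1631 - 22^2)/37 = 1147/37 = 31, a_9 = floor((40 + 22)/31) = 2.
  m_10 = 31*2 - 22 = 40, d_10 = (1631 - 40^2)/31 = 31/31 = 1, a_10 = floor((40 + 40)/1) = 80.
  m_11 = 1*80 - 40 = 40, d_11 = (1631 - 40^2)/1 = 31/1 = 31: (m_11, d_11) = (m_1, d_1) = (40, 31), so from here the quotients repeat a_1, ..., a_10; the period length is 10.
So sqrt(1631) = [40; (2, 1, 1, 2, 5, 2, 1, 1, 2, 80)] with period length k = 10.
k is even, so the fundamental solution of x^2 - 1631y^2 = 1 is (p_{k-1}, q_{k-1}) = (p_9, q_9); compute convergents through index 9.
Convergents (p_i = a_i*p_{i-1} + p_{i-2}, q_i = a_i*q_{i-1} + q_{i-2} with p_{-2}=0, p_{-1}=1, q_{-2}=1, q_{-1}=0):
  i=0: a_0=40, p_0 = 40*1 + 0 = 40, q_0 = 40*0 + 1 = 1.
  i=1: a_1=2, p_1 = 2*40 + 1 = 81, q_1 = 2*1 + 0 = 2.
  i=2: a_2=1, p_2 = 1*81 + 40 = 121, q_2 = 1*2 + 1 = 3.
  i=3: a_3=1, p_3 = 1*121 + 81 = 202, q_3 = 1*3 + 2 = 5.
  i=4: a_4=2, p_4 = 2*202 + 121 = 525, q_4 = 2*5 + 3 = 13.
  i=5: a_5=5, p_5 = 5*525 + 202 = 2827, q_5 = 5*13 + 5 = 70.
  i=6: a_6=2, p_6 = 2*2827 + 525 = 6179, q_6 = 2*70 + 13 = 153.
  i=7: a_7=1, p_7 = 1*6179 + 2827 = 9006, q_7 = 1*153 + 70 = 223.
  i=8: a_8=1, p_8 = 1*9006 + 6179 = 15185, q_8 = 1*223 + 153 = 376.
  i=9: a_9=2, p_9 = 2*15185 + 9006 = 39376, q_9 = 2*376 + 223 = 975.
Check: 39376^2 - 1631*975^2 = 1550469376 - 1550469375 = 1, so (x, y) = (39376, 975) solves the equation, and by the theorem it is the least positive solution.

(x, y) = (39376, 975)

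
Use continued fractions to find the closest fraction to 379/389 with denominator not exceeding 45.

38/39

Expand x = 379/389 as a continued fraction with the Euclidean algorithm:
  379 = 0*389 + 379, so a_0 = 0.
  389 = 1*379 + 10, so a_1 = 1.
  379 = 37*10 + 9, so a_2 = 37.
  10 = 1*9 + 1, so a_3 = 1.
  9 = 9*1 + 0, so a_4 = 9.
so x = [0; 1, 37, 1, 9].
Convergents (p_i = a_i*p_{i-1} + p_{i-2}, q_i = a_i*q_{i-1} + q_{i-2} with p_{-2}=0, p_{-1}=1, q_{-2}=1, q_{-1}=0), until the denominator exceeds 45:
  i=0: a_0=0, p_0 = 0*1 + 0 = 0, q_0 = 0*0 + 1 = 1.
  i=1: a_1=1, p_1 = 1*0 + 1 = 1, q_1 = 1*1 + 0 = 1.
  i=2: a_2=37, p_2 = 37*1 + 0 = 37, q_2 = 37*1 + 1 = 38.
  i=3: a_3=1, p_3 = 1*37 + 1 = 38, q_3 = 1*38 + 1 = 39.
  i=4: a_4=9, p_4 = 9*38 + 37 = 379, q_4 = 9*39 + 38 = 389.
q_4 = 389 > 45, so the last convergent with denominator <= 45 is p_3/q_3 = 38/39.
The closest fraction with denominator <= 45 is either p_3/q_3 or the intermediate fraction (k*p_3 + p_2)/(k*q_3 + q_2) with the largest k >= 1 whose denominator stays <= 45; these approach x as k grows, and every other convergent or intermediate fraction in range is farther away.
Largest k: floor((45 - q_2)/q_3) = floor((45 - 38)/39) = 0.
Since k = 0, no intermediate fraction beyond p_3/q_3 has denominator <= 45, so the convergent 38/39 is the closest (its error is |379*39 - 38*389|/(389*39) = 1/15171).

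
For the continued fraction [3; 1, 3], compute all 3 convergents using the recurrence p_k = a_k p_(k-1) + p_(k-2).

3/1, 4/1, 15/4

Using the convergent recurrence p_i = a_i*p_{i-1} + p_{i-2}, q_i = a_i*q_{i-1} + q_{i-2} with p_{-2}=0, p_{-1}=1, q_{-2}=1, q_{-1}=0:
  i=0: a_0=3, p_0 = 3*1 + 0 = 3, q_0 = 3*0 + 1 = 1.
  i=1: a_1=1, p_1 = 1*3 + 1 = 4, q_1 = 1*1 + 0 = 1.
  i=2: a_2=3, p_2 = 3*4 + 3 = 15, q_2 = 3*1 + 1 = 4.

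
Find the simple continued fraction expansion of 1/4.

Run the Euclidean algorithm on 1 and 4; the successive quotients are the partial quotients a_0, a_1, ... (each step inverts the fractional part left over by the previous one):
  1 = 0*4 + 1, so a_0 = 0.
  4 = 4*1 + 0, so a_1 = 4.
The remainder reaches 0 after 2 divisions, so the expansion has 2 partial quotients, read off in order.

[0; 4]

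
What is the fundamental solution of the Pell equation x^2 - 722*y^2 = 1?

(x, y) = (22619537, 841812)

First expand sqrt(722) as a continued fraction. With x_i = (sqrt(722) + m_i)/d_i and (m_0, d_0) = (0, 1): a_0 = floor(sqrt(722)) = 26, since 26^2 = 676 <= 722 < 729 = 27^2.
Iterate m_{i+1} = d_i*a_i - m_i, d_{i+1} = (722 - m_{i+1}^2)/d_i, a_{i+1} = floor((a_0 + m_{i+1})/d_{i+1}):
  m_1 = 1*26 - 0 = 26, d_1 = (722 - 26^2)/1 = 46/1 = 46, a_1 = floor((26 + 26)/46) = 1.
  m_2 = 46*1 - 26 = 20, d_2 = (722 - 20^2)/46 = 322/46 = 7, a_2 = floor((26 + 20)/7) = 6.
  m_3 = 7*6 - 20 = 22, d_3 = (722 - 22^2)/7 = 238/7 = 34, a_3 = floor((26 + 22)/34) = 1.
  m_4 = 34*1 - 22 = 12, d_4 = (722 - 12^2)/34 = 578/34 = 17, a_4 = floor((26 + 12)/17) = 2.
  m_5 = 17*2 - 12 = 22, d_5 = (722 - 22^2)/17 = 238/17 = 14, a_5 = floor((26 + 22)/14) = 3.
  m_6 = 14*3 - 22 = 20, d_6 = (722 - 20^2)/14 = 322/14 = 23, a_6 = floor((26 + 20)/23) = 2.
  m_7 = 23*2 - 20 = 26, d_7 = (722 - 26^2)/23 = 46/23 = 2, a_7 = floor((26 + 26)/2) = 26.
  m_8 = 2*26 - 26 = 26, d_8 = (722 - 26^2)/2 = 46/2 = 23, a_8 = floor((26 + 26)/23) = 2.
  m_9 = 23*2 - 26 = 20, d_9 = (722 - 20^2)/23 = 322/23 = 14, a_9 = floor((26 + 20)/14) = 3.
  m_10 = 14*3 - 20 = 22, d_10 = (722 - 22^2)/14 = 238/14 = 17, a_10 = floor((26 + 22)/17) = 2.
  m_11 = 17*2 - 22 = 12, d_11 = (722 - 12^2)/17 = 578/17 = 34, a_11 = floor((26 + 12)/34) = 1.
  m_12 = 34*1 - 12 = 22, d_12 = (722 - 22^2)/34 = 238/34 = 7, a_12 = floor((26 + 22)/7) = 6.
  m_13 = 7*6 - 22 = 20, d_13 = (722 - 20^2)/7 = 322/7 = 46, a_13 = floor((26 + 20)/46) = 1.
  m_14 = 46*1 - 20 = 26, d_14 = (722 - 26^2)/46 = 46/46 = 1, a_14 = floor((26 + 26)/1) = 52.
  m_15 = 1*52 - 26 = 26, d_15 = (722 - 26^2)/1 = 46/1 = 46: (m_15, d_15) = (m_1, d_1) = (26, 46), so from here the quotients repeat a_1, ..., a_14; the period length is 14.
So sqrt(722) = [26; (1, 6, 1, 2, 3, 2, 26, 2, 3, 2, 1, 6, 1, 52)] with period length k = 14.
k is even, so the fundamental solution of x^2 - 722y^2 = 1 is (p_{k-1}, q_{k-1}) = (p_13, q_13); compute convergents through index 13.
Convergents (p_i = a_i*p_{i-1} + p_{i-2}, q_i = a_i*q_{i-1} + q_{i-2} with p_{-2}=0, p_{-1}=1, q_{-2}=1, q_{-1}=0):
  i=0: a_0=26, p_0 = 26*1 + 0 = 26, q_0 = 26*0 + 1 = 1.
  i=1: a_1=1, p_1 = 1*26 + 1 = 27, q_1 = 1*1 + 0 = 1.
  i=2: a_2=6, p_2 = 6*27 + 26 = 188, q_2 = 6*1 + 1 = 7.
  i=3: a_3=1, p_3 = 1*188 + 27 = 215, q_3 = 1*7 + 1 = 8.
  i=4: a_4=2, p_4 = 2*215 + 188 = 618, q_4 = 2*8 + 7 = 23.
  i=5: a_5=3, p_5 = 3*618 + 215 = 2069, q_5 = 3*23 + 8 = 77.
  i=6: a_6=2, p_6 = 2*2069 + 618 = 4756, q_6 = 2*77 + 23 = 177.
  i=7: a_7=26, p_7 = 26*4756 + 2069 = 125725, q_7 = 26*177 + 77 = 4679.
  i=8: a_8=2, p_8 = 2*125725 + 4756 = 256206, q_8 = 2*4679 + 177 = 9535.
  i=9: a_9=3, p_9 = 3*256206 + 125725 = 894343, q_9 = 3*9535 + 4679 = 33284.
  i=10: a_10=2, p_10 = 2*894343 + 256206 = 2044892, q_10 = 2*33284 + 9535 = 76103.
  i=11: a_11=1, p_11 = 1*2044892 + 894343 = 2939235, q_11 = 1*76103 + 33284 = 109387.
  i=12: a_12=6, p_12 = 6*2939235 + 2044892 = 19680302, q_12 = 6*109387 + 76103 = 732425.
  i=13: a_13=1, p_13 = 1*19680302 + 2939235 = 22619537, q_13 = 1*732425 + 109387 = 841812.
Check: 22619537^2 - 722*841812^2 = 511643454094369 - 511643454094368 = 1, so (x, y) = (22619537, 841812) solves the equation, and by the theorem it is the least positive solution.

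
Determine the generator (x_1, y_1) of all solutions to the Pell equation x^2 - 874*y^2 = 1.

(x, y) = (3725, 126)

First expand sqrt(874) as a continued fraction. With x_i = (sqrt(874) + m_i)/d_i and (m_0, d_0) = (0, 1): a_0 = floor(sqrt(874)) = 29, since 29^2 = 841 <= 874 < 900 = 30^2.
Iterate m_{i+1} = d_i*a_i - m_i, d_{i+1} = (874 - m_{i+1}^2)/d_i, a_{i+1} = floor((a_0 + m_{i+1})/d_{i+1}):
  m_1 = 1*29 - 0 = 29, d_1 = (874 - 29^2)/1 = 33/1 = 33, a_1 = floor((29 + 29)/33) = 1.
  m_2 = 33*1 - 29 = 4, d_2 = (874 - 4^2)/33 = 858/33 = 26, a_2 = floor((29 + 4)/26) = 1.
  m_3 = 26*1 - 4 = 22, d_3 = (874 - 22^2)/26 = 390/26 = 15, a_3 = floor((29 + 22)/15) = 3.
  m_4 = 15*3 - 22 = 23, d_4 = (874 - 23^2)/15 = 345/15 = 23, a_4 = floor((29 + 23)/23) = 2.
  m_5 = 23*2 - 23 = 23, d_5 = (874 - 23^2)/23 = 345/23 = 15, a_5 = floor((29 + 23)/15) = 3.
  m_6 = 15*3 - 23 = 22, d_6 = (874 - 22^2)/15 = 390/15 = 26, a_6 = floor((29 + 22)/26) = 1.
  m_7 = 26*1 - 22 = 4, d_7 = (874 - 4^2)/26 = 858/26 = 33, a_7 = floor((29 + 4)/33) = 1.
  m_8 = 33*1 - 4 = 29, d_8 = (874 - 29^2)/33 = 33/33 = 1, a_8 = floor((29 + 29)/1) = 58.
  m_9 = 1*58 - 29 = 29, d_9 = (874 - 29^2)/1 = 33/1 = 33: (m_9, d_9) = (m_1, d_1) = (29, 33), so from here the quotients repeat a_1, ..., a_8; the period length is 8.
So sqrt(874) = [29; (1, 1, 3, 2, 3, 1, 1, 58)] with period length k = 8.
k is even, so the fundamental solution of x^2 - 874y^2 = 1 is (p_{k-1}, q_{k-1}) = (p_7, q_7); compute convergents through index 7.
Convergents (p_i = a_i*p_{i-1} + p_{i-2}, q_i = a_i*q_{i-1} + q_{i-2} with p_{-2}=0, p_{-1}=1, q_{-2}=1, q_{-1}=0):
  i=0: a_0=29, p_0 = 29*1 + 0 = 29, q_0 = 29*0 + 1 = 1.
  i=1: a_1=1, p_1 = 1*29 + 1 = 30, q_1 = 1*1 + 0 = 1.
  i=2: a_2=1, p_2 = 1*30 + 29 = 59, q_2 = 1*1 + 1 = 2.
  i=3: a_3=3, p_3 = 3*59 + 30 = 207, q_3 = 3*2 + 1 = 7.
  i=4: a_4=2, p_4 = 2*207 + 59 = 473, q_4 = 2*7 + 2 = 16.
  i=5: a_5=3, p_5 = 3*473 + 207 = 1626, q_5 = 3*16 + 7 = 55.
  i=6: a_6=1, p_6 = 1*1626 + 473 = 2099, q_6 = 1*55 + 16 = 71.
  i=7: a_7=1, p_7 = 1*2099 + 1626 = 3725, q_7 = 1*71 + 55 = 126.
Check: 3725^2 - 874*126^2 = 13875625 - 13875624 = 1, so (x, y) = (3725, 126) solves the equation, and by the theorem it is the least positive solution.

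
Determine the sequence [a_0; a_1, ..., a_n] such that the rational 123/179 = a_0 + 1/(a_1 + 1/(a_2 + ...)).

Run the Euclidean algorithm on 123 and 179; the successive quotients are the partial quotients a_0, a_1, ... (each step inverts the fractional part left over by the previous one):
  123 = 0*179 + 123, so a_0 = 0.
  179 = 1*123 + 56, so a_1 = 1.
  123 = 2*56 + 11, so a_2 = 2.
  56 = 5*11 + 1, so a_3 = 5.
  11 = 11*1 + 0, so a_4 = 11.
The remainder reaches 0 after 5 divisions, so the expansion has 5 partial quotients, read off in order.

[0; 1, 2, 5, 11]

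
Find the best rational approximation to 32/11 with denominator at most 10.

29/10

Expand x = 32/11 as a continued fraction with the Euclidean algorithm:
  32 = 2*11 + 10, so a_0 = 2.
  11 = 1*10 + 1, so a_1 = 1.
  10 = 10*1 + 0, so a_2 = 10.
so x = [2; 1, 10].
Convergents (p_i = a_i*p_{i-1} + p_{i-2}, q_i = a_i*q_{i-1} + q_{i-2} with p_{-2}=0, p_{-1}=1, q_{-2}=1, q_{-1}=0), until the denominator exceeds 10:
  i=0: a_0=2, p_0 = 2*1 + 0 = 2, q_0 = 2*0 + 1 = 1.
  i=1: a_1=1, p_1 = 1*2 + 1 = 3, q_1 = 1*1 + 0 = 1.
  i=2: a_2=10, p_2 = 10*3 + 2 = 32, q_2 = 10*1 + 1 = 11.
q_2 = 11 > 10, so the last convergent with denominator <= 10 is p_1/q_1 = 3/1.
The closest fraction with denominator <= 10 is either p_1/q_1 or the intermediate fraction (k*p_1 + p_0)/(k*q_1 + q_0) with the largest k >= 1 whose denominator stays <= 10; these approach x as k grows, and every other convergent or intermediate fraction in range is farther away.
Largest k: floor((10 - q_0)/q_1) = floor((10 - 1)/1) = 9.
That gives (9*3 + 2)/(9*1 + 1) = 29/10.
Compare the errors: |x - 3/1| = |32*1 - 3*11|/(11*1) = 1/11, and |x - 29/10| = |32*10 - 29*11|/(11*10) = 1/110.
Cross-multiplying, 1*11 = 11 < 110 = 1*110, so 1/110 is smaller: the intermediate fraction 29/10 is closer to x than 3/1.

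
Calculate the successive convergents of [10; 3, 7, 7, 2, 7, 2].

Using the convergent recurrence p_i = a_i*p_{i-1} + p_{i-2}, q_i = a_i*q_{i-1} + q_{i-2} with p_{-2}=0, p_{-1}=1, q_{-2}=1, q_{-1}=0:
  i=0: a_0=10, p_0 = 10*1 + 0 = 10, q_0 = 10*0 + 1 = 1.
  i=1: a_1=3, p_1 = 3*10 + 1 = 31, q_1 = 3*1 + 0 = 3.
  i=2: a_2=7, p_2 = 7*31 + 10 = 227, q_2 = 7*3 + 1 = 22.
  i=3: a_3=7, p_3 = 7*227 + 31 = 1620, q_3 = 7*22 + 3 = 157.
  i=4: a_4=2, p_4 = 2*1620 + 227 = 3467, q_4 = 2*157 + 22 = 336.
  i=5: a_5=7, p_5 = 7*3467 + 1620 = 25889, q_5 = 7*336 + 157 = 2509.
  i=6: a_6=2, p_6 = 2*25889 + 3467 = 55245, q_6 = 2*2509 + 336 = 5354.

10/1, 31/3, 227/22, 1620/157, 3467/336, 25889/2509, 55245/5354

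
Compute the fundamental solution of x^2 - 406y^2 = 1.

(x, y) = (59468095, 2951352)

First expand sqrt(406) as a continued fraction. With x_i = (sqrt(406) + m_i)/d_i and (m_0, d_0) = (0, 1): a_0 = floor(sqrt(406)) = 20, since 20^2 = 400 <= 406 < 441 = 21^2.
Iterate m_{i+1} = d_i*a_i - m_i, d_{i+1} = (406 - m_{i+1}^2)/d_i, a_{i+1} = floor((a_0 + m_{i+1})/d_{i+1}):
  m_1 = 1*20 - 0 = 20, d_1 = (406 - 20^2)/1 = 6/1 = 6, a_1 = floor((20 + 20)/6) = 6.
  m_2 = 6*6 - 20 = 16, d_2 = (406 - 16^2)/6 = 150/6 = 25, a_2 = floor((20 + 16)/25) = 1.
  m_3 = 25*1 - 16 = 9, d_3 = (406 - 9^2)/25 = 325/25 = 13, a_3 = floor((20 + 9)/13) = 2.
  m_4 = 13*2 - 9 = 17, d_4 = (406 - 17^2)/13 = 117/13 = 9, a_4 = floor((20 + 17)/9) = 4.
  m_5 = 9*4 - 17 = 19, d_5 = (406 - 19^2)/9 = 45/9 = 5, a_5 = floor((20 + 19)/5) = 7.
  m_6 = 5*7 - 19 = 16, d_6 = (406 - 16^2)/5 = 150/5 = 30, a_6 = floor((20 + 16)/30) = 1.
  m_7 = 30*1 - 16 = 14, d_7 = (406 - 14^2)/30 = 210/30 = 7, a_7 = floor((20 + 14)/7) = 4.
  m_8 = 7*4 - 14 = 14, d_8 = (406 - 14^2)/7 = 210/7 = 30, a_8 = floor((20 + 14)/30) = 1.
  m_9 = 30*1 - 14 = 16, d_9 = (406 - 16^2)/30 = 150/30 = 5, a_9 = floor((20 + 16)/5) = 7.
  m_10 = 5*7 - 16 = 19, d_10 = (406 - 19^2)/5 = 45/5 = 9, a_10 = floor((20 + 19)/9) = 4.
  m_11 = 9*4 - 19 = 17, d_11 = (406 - 17^2)/9 = 117/9 = 13, a_11 = floor((20 + 17)/13) = 2.
  m_12 = 13*2 - 17 = 9, d_12 = (406 - 9^2)/13 = 325/13 = 25, a_12 = floor((20 + 9)/25) = 1.
  m_13 = 25*1 - 9 = 16, d_13 = (406 - 16^2)/25 = 150/25 = 6, a_13 = floor((20 + 16)/6) = 6.
  m_14 = 6*6 - 16 = 20, d_14 = (406 - 20^2)/6 = 6/6 = 1, a_14 = floor((20 + 20)/1) = 40.
  m_15 = 1*40 - 20 = 20, d_15 = (406 - 20^2)/1 = 6/1 = 6: (m_15, d_15) = (m_1, d_1) = (20, 6), so from here the quotients repeat a_1, ..., a_14; the period length is 14.
So sqrt(406) = [20; (6, 1, 2, 4, 7, 1, 4, 1, 7, 4, 2, 1, 6, 40)] with period length k = 14.
k is even, so the fundamental solution of x^2 - 406y^2 = 1 is (p_{k-1}, q_{k-1}) = (p_13, q_13); compute convergents through index 13.
Convergents (p_i = a_i*p_{i-1} + p_{i-2}, q_i = a_i*q_{i-1} + q_{i-2} with p_{-2}=0, p_{-1}=1, q_{-2}=1, q_{-1}=0):
  i=0: a_0=20, p_0 = 20*1 + 0 = 20, q_0 = 20*0 + 1 = 1.
  i=1: a_1=6, p_1 = 6*20 + 1 = 121, q_1 = 6*1 + 0 = 6.
  i=2: a_2=1, p_2 = 1*121 + 20 = 141, q_2 = 1*6 + 1 = 7.
  i=3: a_3=2, p_3 = 2*141 + 121 = 403, q_3 = 2*7 + 6 = 20.
  i=4: a_4=4, p_4 = 4*403 + 141 = 1753, q_4 = 4*20 + 7 = 87.
  i=5: a_5=7, p_5 = 7*1753 + 403 = 12674, q_5 = 7*87 + 20 = 629.
  i=6: a_6=1, p_6 = 1*12674 + 1753 = 14427, q_6 = 1*629 + 87 = 716.
  i=7: a_7=4, p_7 = 4*14427 + 12674 = 70382, q_7 = 4*716 + 629 = 3493.
  i=8: a_8=1, p_8 = 1*70382 + 14427 = 84809, q_8 = 1*3493 + 716 = 4209.
  i=9: a_9=7, p_9 = 7*84809 + 70382 = 664045, q_9 = 7*4209 + 3493 = 32956.
  i=10: a_10=4, p_10 = 4*664045 + 84809 = 2740989, q_10 = 4*32956 + 4209 = 136033.
  i=11: a_11=2, p_11 = 2*2740989 + 664045 = 6146023, q_11 = 2*136033 + 32956 = 305022.
  i=12: a_12=1, p_12 = 1*6146023 + 2740989 = 8887012, q_12 = 1*305022 + 136033 = 441055.
  i=13: a_13=6, p_13 = 6*8887012 + 6146023 = 59468095, q_13 = 6*441055 + 305022 = 2951352.
Check: 59468095^2 - 406*2951352^2 = 3536454322929025 - 3536454322929024 = 1, so (x, y) = (59468095, 2951352) solves the equation, and by the theorem it is the least positive solution.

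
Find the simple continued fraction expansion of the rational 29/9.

[3; 4, 2]

Run the Euclidean algorithm on 29 and 9; the successive quotients are the partial quotients a_0, a_1, ... (each step inverts the fractional part left over by the previous one):
  29 = 3*9 + 2, so a_0 = 3.
  9 = 4*2 + 1, so a_1 = 4.
  2 = 2*1 + 0, so a_2 = 2.
The remainder reaches 0 after 3 divisions, so the expansion has 3 partial quotients, read off in order.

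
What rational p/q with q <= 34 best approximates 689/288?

Expand x = 689/288 as a continued fraction with the Euclidean algorithm:
  689 = 2*288 + 113, so a_0 = 2.
  288 = 2*113 + 62, so a_1 = 2.
  113 = 1*62 + 51, so a_2 = 1.
  62 = 1*51 + 11, so a_3 = 1.
  51 = 4*11 + 7, so a_4 = 4.
  11 = 1*7 + 4, so a_5 = 1.
  7 = 1*4 + 3, so a_6 = 1.
  4 = 1*3 + 1, so a_7 = 1.
  3 = 3*1 + 0, so a_8 = 3.
so x = [2; 2, 1, 1, 4, 1, 1, 1, 3].
Convergents (p_i = a_i*p_{i-1} + p_{i-2}, q_i = a_i*q_{i-1} + q_{i-2} with p_{-2}=0, p_{-1}=1, q_{-2}=1, q_{-1}=0), until the denominator exceeds 34:
  i=0: a_0=2, p_0 = 2*1 + 0 = 2, q_0 = 2*0 + 1 = 1.
  i=1: a_1=2, p_1 = 2*2 + 1 = 5, q_1 = 2*1 + 0 = 2.
  i=2: a_2=1, p_2 = 1*5 + 2 = 7, q_2 = 1*2 + 1 = 3.
  i=3: a_3=1, p_3 = 1*7 + 5 = 12, q_3 = 1*3 + 2 = 5.
  i=4: a_4=4, p_4 = 4*12 + 7 = 55, q_4 = 4*5 + 3 = 23.
  i=5: a_5=1, p_5 = 1*55 + 12 = 67, q_5 = 1*23 + 5 = 28.
  i=6: a_6=1, p_6 = 1*67 + 55 = 122, q_6 = 1*28 + 23 = 51.
q_6 = 51 > 34, so the last convergent with denominator <= 34 is p_5/q_5 = 67/28.
The closest fraction with denominator <= 34 is either p_5/q_5 or the intermediate fraction (k*p_5 + p_4)/(k*q_5 + q_4) with the largest k >= 1 whose denominator stays <= 34; these approach x as k grows, and every other convergent or intermediate fraction in range is farther away.
Largest k: floor((34 - q_4)/q_5) = floor((34 - 23)/28) = 0.
Since k = 0, no intermediate fraction beyond p_5/q_5 has denominator <= 34, so the convergent 67/28 is the closest (its error is |689*28 - 67*288|/(288*28) = 4/8064).

67/28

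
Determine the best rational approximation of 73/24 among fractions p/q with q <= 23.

70/23

Expand x = 73/24 as a continued fraction with the Euclidean algorithm:
  73 = 3*24 + 1, so a_0 = 3.
  24 = 24*1 + 0, so a_1 = 24.
so x = [3; 24].
Convergents (p_i = a_i*p_{i-1} + p_{i-2}, q_i = a_i*q_{i-1} + q_{i-2} with p_{-2}=0, p_{-1}=1, q_{-2}=1, q_{-1}=0), until the denominator exceeds 23:
  i=0: a_0=3, p_0 = 3*1 + 0 = 3, q_0 = 3*0 + 1 = 1.
  i=1: a_1=24, p_1 = 24*3 + 1 = 73, q_1 = 24*1 + 0 = 24.
q_1 = 24 > 23, so the last convergent with denominator <= 23 is p_0/q_0 = 3/1.
The closest fraction with denominator <= 23 is either p_0/q_0 or the intermediate fraction (k*p_0 + p_{-1})/(k*q_0 + q_{-1}) with the largest k >= 1 whose denominator stays <= 23; these approach x as k grows, and every other convergent or intermediate fraction in range is farther away.
Largest k: floor((23 - q_{-1})/q_0) = floor((23 - 0)/1) = 23 (using the seeds p_{-1} = 1, q_{-1} = 0).
That gives (23*3 + 1)/(23*1 + 0) = 70/23.
Compare the errors: |x - 3/1| = |73*1 - 3*24|/(24*1) = 1/24, and |x - 70/23| = |73*23 - 70*24|/(24*23) = 1/552.
Cross-multiplying, 1*24 = 24 < 552 = 1*552, so 1/552 is smaller: the intermediate fraction 70/23 is closer to x than 3/1.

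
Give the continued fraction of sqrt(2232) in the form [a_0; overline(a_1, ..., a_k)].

Write x_i = (sqrt(2232) + m_i)/d_i with (m_0, d_0) = (0, 1). a_0 = floor(sqrt(2232)) = 47, since 47^2 = 2209 <= 2232 < 2304 = 48^2.
Iterate m_{i+1} = d_i*a_i - m_i, d_{i+1} = (2232 - m_{i+1}^2)/d_i, a_{i+1} = floor((a_0 + m_{i+1})/d_{i+1}):
  m_1 = 1*47 - 0 = 47, d_1 = (2232 - 47^2)/1 = 23/1 = 23, a_1 = floor((47 + 47)/23) = 4.
  m_2 = 23*4 - 47 = 45, d_2 = (2232 - 45^2)/23 = 207/23 = 9, a_2 = floor((47 + 45)/9) = 10.
  m_3 = 9*10 - 45 = 45, d_3 = (2232 - 45^2)/9 = 207/9 = 23, a_3 = floor((47 + 45)/23) = 4.
  m_4 = 23*4 - 45 = 47, d_4 = (2232 - 47^2)/23 = 23/23 = 1, a_4 = floor((47 + 47)/1) = 94.
  m_5 = 1*94 - 47 = 47, d_5 = (2232 - 47^2)/1 = 23/1 = 23: (m_5, d_5) = (m_1, d_1) = (47, 23), so from here the quotients repeat a_1, ..., a_4; the period length is 4.
Hence the expansion of sqrt(2232) is a_0 = 47 followed by the repeating block 4, 10, 4, 94 (period 4).

[47; overline(4, 10, 4, 94)]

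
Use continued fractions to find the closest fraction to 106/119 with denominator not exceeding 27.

Expand x = 106/119 as a continued fraction with the Euclidean algorithm:
  106 = 0*119 + 106, so a_0 = 0.
  119 = 1*106 + 13, so a_1 = 1.
  106 = 8*13 + 2, so a_2 = 8.
  13 = 6*2 + 1, so a_3 = 6.
  2 = 2*1 + 0, so a_4 = 2.
so x = [0; 1, 8, 6, 2].
Convergents (p_i = a_i*p_{i-1} + p_{i-2}, q_i = a_i*q_{i-1} + q_{i-2} with p_{-2}=0, p_{-1}=1, q_{-2}=1, q_{-1}=0), until the denominator exceeds 27:
  i=0: a_0=0, p_0 = 0*1 + 0 = 0, q_0 = 0*0 + 1 = 1.
  i=1: a_1=1, p_1 = 1*0 + 1 = 1, q_1 = 1*1 + 0 = 1.
  i=2: a_2=8, p_2 = 8*1 + 0 = 8, q_2 = 8*1 + 1 = 9.
  i=3: a_3=6, p_3 = 6*8 + 1 = 49, q_3 = 6*9 + 1 = 55.
q_3 = 55 > 27, so the last convergent with denominator <= 27 is p_2/q_2 = 8/9.
The closest fraction with denominator <= 27 is either p_2/q_2 or the intermediate fraction (k*p_2 + p_1)/(k*q_2 + q_1) with the largest k >= 1 whose denominator stays <= 27; these approach x as k grows, and every other convergent or intermediate fraction in range is farther away.
Largest k: floor((27 - q_1)/q_2) = floor((27 - 1)/9) = 2.
That gives (2*8 + 1)/(2*9 + 1) = 17/19.
Compare the errors: |x - 8/9| = |106*9 - 8*119|/(119*9) = 2/1071, and |x - 17/19| = |106*19 - 17*119|/(119*19) = 9/2261.
Cross-multiplying, 2*2261 = 4522 < 9639 = 9*1071, so 2/1071 is smaller: the convergent 8/9 is closer to x than 17/19.

8/9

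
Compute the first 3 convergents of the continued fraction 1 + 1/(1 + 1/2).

1/1, 2/1, 5/3

Using the convergent recurrence p_i = a_i*p_{i-1} + p_{i-2}, q_i = a_i*q_{i-1} + q_{i-2} with p_{-2}=0, p_{-1}=1, q_{-2}=1, q_{-1}=0:
  i=0: a_0=1, p_0 = 1*1 + 0 = 1, q_0 = 1*0 + 1 = 1.
  i=1: a_1=1, p_1 = 1*1 + 1 = 2, q_1 = 1*1 + 0 = 1.
  i=2: a_2=2, p_2 = 2*2 + 1 = 5, q_2 = 2*1 + 1 = 3.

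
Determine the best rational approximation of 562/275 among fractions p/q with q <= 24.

47/23

Expand x = 562/275 as a continued fraction with the Euclidean algorithm:
  562 = 2*275 + 12, so a_0 = 2.
  275 = 22*12 + 11, so a_1 = 22.
  12 = 1*11 + 1, so a_2 = 1.
  11 = 11*1 + 0, so a_3 = 11.
so x = [2; 22, 1, 11].
Convergents (p_i = a_i*p_{i-1} + p_{i-2}, q_i = a_i*q_{i-1} + q_{i-2} with p_{-2}=0, p_{-1}=1, q_{-2}=1, q_{-1}=0), until the denominator exceeds 24:
  i=0: a_0=2, p_0 = 2*1 + 0 = 2, q_0 = 2*0 + 1 = 1.
  i=1: a_1=22, p_1 = 22*2 + 1 = 45, q_1 = 22*1 + 0 = 22.
  i=2: a_2=1, p_2 = 1*45 + 2 = 47, q_2 = 1*22 + 1 = 23.
  i=3: a_3=11, p_3 = 11*47 + 45 = 562, q_3 = 11*23 + 22 = 275.
q_3 = 275 > 24, so the last convergent with denominator <= 24 is p_2/q_2 = 47/23.
The closest fraction with denominator <= 24 is either p_2/q_2 or the intermediate fraction (k*p_2 + p_1)/(k*q_2 + q_1) with the largest k >= 1 whose denominator stays <= 24; these approach x as k grows, and every other convergent or intermediate fraction in range is farther away.
Largest k: floor((24 - q_1)/q_2) = floor((24 - 22)/23) = 0.
Since k = 0, no intermediate fraction beyond p_2/q_2 has denominator <= 24, so the convergent 47/23 is the closest (its error is |562*23 - 47*275|/(275*23) = 1/6325).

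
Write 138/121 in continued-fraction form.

Run the Euclidean algorithm on 138 and 121; the successive quotients are the partial quotients a_0, a_1, ... (each step inverts the fractional part left over by the previous one):
  138 = 1*121 + 17, so a_0 = 1.
  121 = 7*17 + 2, so a_1 = 7.
  17 = 8*2 + 1, so a_2 = 8.
  2 = 2*1 + 0, so a_3 = 2.
The remainder reaches 0 after 4 divisions, so the expansion has 4 partial quotients, read off in order.

[1; 7, 8, 2]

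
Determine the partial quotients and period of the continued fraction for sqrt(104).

[10; (5, 20)]

Write x_i = (sqrt(104) + m_i)/d_i with (m_0, d_0) = (0, 1). a_0 = floor(sqrt(104)) = 10, since 10^2 = 100 <= 104 < 121 = 11^2.
Iterate m_{i+1} = d_i*a_i - m_i, d_{i+1} = (104 - m_{i+1}^2)/d_i, a_{i+1} = floor((a_0 + m_{i+1})/d_{i+1}):
  m_1 = 1*10 - 0 = 10, d_1 = (104 - 10^2)/1 = 4/1 = 4, a_1 = floor((10 + 10)/4) = 5.
  m_2 = 4*5 - 10 = 10, d_2 = (104 - 10^2)/4 = 4/4 = 1, a_2 = floor((10 + 10)/1) = 20.
  m_3 = 1*20 - 10 = 10, d_3 = (104 - 10^2)/1 = 4/1 = 4: (m_3, d_3) = (m_1, d_1) = (10, 4), so from here the quotients repeat a_1, a_2; the period length is 2.
Hence the expansion of sqrt(104) is a_0 = 10 followed by the repeating block 5, 20 (period 2).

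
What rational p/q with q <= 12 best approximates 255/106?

Expand x = 255/106 as a continued fraction with the Euclidean algorithm:
  255 = 2*106 + 43, so a_0 = 2.
  106 = 2*43 + 20, so a_1 = 2.
  43 = 2*20 + 3, so a_2 = 2.
  20 = 6*3 + 2, so a_3 = 6.
  3 = 1*2 + 1, so a_4 = 1.
  2 = 2*1 + 0, so a_5 = 2.
so x = [2; 2, 2, 6, 1, 2].
Convergents (p_i = a_i*p_{i-1} + p_{i-2}, q_i = a_i*q_{i-1} + q_{i-2} with p_{-2}=0, p_{-1}=1, q_{-2}=1, q_{-1}=0), until the denominator exceeds 12:
  i=0: a_0=2, p_0 = 2*1 + 0 = 2, q_0 = 2*0 + 1 = 1.
  i=1: a_1=2, p_1 = 2*2 + 1 = 5, q_1 = 2*1 + 0 = 2.
  i=2: a_2=2, p_2 = 2*5 + 2 = 12, q_2 = 2*2 + 1 = 5.
  i=3: a_3=6, p_3 = 6*12 + 5 = 77, q_3 = 6*5 + 2 = 32.
q_3 = 32 > 12, so the last convergent with denominator <= 12 is p_2/q_2 = 12/5.
The closest fraction with denominator <= 12 is either p_2/q_2 or the intermediate fraction (k*p_2 + p_1)/(k*q_2 + q_1) with the largest k >= 1 whose denominator stays <= 12; these approach x as k grows, and every other convergent or intermediate fraction in range is farther away.
Largest k: floor((12 - q_1)/q_2) = floor((12 - 2)/5) = 2.
That gives (2*12 + 5)/(2*5 + 2) = 29/12.
Compare the errors: |x - 12/5| = |255*5 - 12*106|/(106*5) = 3/530, and |x - 29/12| = |255*12 - 29*106|/(106*12) = 14/1272.
Cross-multiplying, 3*1272 = 3816 < 7420 = 14*530, so 3/530 is smaller: the convergent 12/5 is closer to x than 29/12.

12/5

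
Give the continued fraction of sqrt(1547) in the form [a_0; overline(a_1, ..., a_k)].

Write x_i = (sqrt(1547) + m_i)/d_i with (m_0, d_0) = (0, 1). a_0 = floor(sqrt(1547)) = 39, since 39^2 = 1521 <= 1547 < 1600 = 40^2.
Iterate m_{i+1} = d_i*a_i - m_i, d_{i+1} = (1547 - m_{i+1}^2)/d_i, a_{i+1} = floor((a_0 + m_{i+1})/d_{i+1}):
  m_1 = 1*39 - 0 = 39, d_1 = (1547 - 39^2)/1 = 26/1 = 26, a_1 = floor((39 + 39)/26) = 3.
  m_2 = 26*3 - 39 = 39, d_2 = (1547 - 39^2)/26 = 26/26 = 1, a_2 = floor((39 + 39)/1) = 78.
  m_3 = 1*78 - 39 = 39, d_3 = (1547 - 39^2)/1 = 26/1 = 26: (m_3, d_3) = (m_1, d_1) = (39, 26), so from here the quotients repeat a_1, a_2; the period length is 2.
Hence the expansion of sqrt(1547) is a_0 = 39 followed by the repeating block 3, 78 (period 2).

[39; overline(3, 78)]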